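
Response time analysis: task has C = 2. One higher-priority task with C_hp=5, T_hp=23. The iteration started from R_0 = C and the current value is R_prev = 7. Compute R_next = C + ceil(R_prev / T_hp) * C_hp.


R_next = C + ceil(R_prev / T_hp) * C_hp
ceil(7 / 23) = ceil(0.3043) = 1
Interference = 1 * 5 = 5
R_next = 2 + 5 = 7
R_next = R_prev, so the iteration has converged (response time = 7).

7


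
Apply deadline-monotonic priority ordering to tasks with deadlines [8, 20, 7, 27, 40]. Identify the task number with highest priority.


Sort tasks by relative deadline (ascending):
  Task 3: deadline = 7
  Task 1: deadline = 8
  Task 2: deadline = 20
  Task 4: deadline = 27
  Task 5: deadline = 40
Priority order (highest first): [3, 1, 2, 4, 5]
Highest priority task = 3

3


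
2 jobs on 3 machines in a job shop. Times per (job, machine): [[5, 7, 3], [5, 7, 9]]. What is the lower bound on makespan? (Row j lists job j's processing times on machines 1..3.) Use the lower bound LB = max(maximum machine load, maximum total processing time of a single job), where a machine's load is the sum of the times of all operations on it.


Machine loads:
  Machine 1: 5 + 5 = 10
  Machine 2: 7 + 7 = 14
  Machine 3: 3 + 9 = 12
Max machine load = 14
Job totals:
  Job 1: 15
  Job 2: 21
Max job total = 21
Lower bound = max(14, 21) = 21

21


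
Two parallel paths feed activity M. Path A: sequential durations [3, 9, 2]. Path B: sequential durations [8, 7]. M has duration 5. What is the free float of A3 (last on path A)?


ES(A3) = sum of predecessors on chain A = 12
EF(A3) = ES + duration = 12 + 2 = 14
Successor of A3 is M. ES(M) = max(sum(A), sum(B)) = max(14, 15) = 15
Free float = ES(successor) - EF(current) = 15 - 14 = 1

1


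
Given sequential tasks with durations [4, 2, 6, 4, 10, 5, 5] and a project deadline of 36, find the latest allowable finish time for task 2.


LF(activity 2) = deadline - sum of successor durations
Successors: activities 3 through 7 with durations [6, 4, 10, 5, 5]
Sum of successor durations = 30
LF = 36 - 30 = 6

6


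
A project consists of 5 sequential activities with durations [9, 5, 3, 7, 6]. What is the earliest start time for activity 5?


Activity 5 starts after activities 1 through 4 complete.
Predecessor durations: [9, 5, 3, 7]
ES = 9 + 5 + 3 + 7 = 24

24


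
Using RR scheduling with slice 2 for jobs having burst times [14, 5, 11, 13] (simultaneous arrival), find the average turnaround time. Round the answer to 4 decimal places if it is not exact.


Time quantum = 2
Execution trace:
  J1 runs 2 units, time = 2
  J2 runs 2 units, time = 4
  J3 runs 2 units, time = 6
  J4 runs 2 units, time = 8
  J1 runs 2 units, time = 10
  J2 runs 2 units, time = 12
  J3 runs 2 units, time = 14
  J4 runs 2 units, time = 16
  J1 runs 2 units, time = 18
  J2 runs 1 units, time = 19
  J3 runs 2 units, time = 21
  J4 runs 2 units, time = 23
  J1 runs 2 units, time = 25
  J3 runs 2 units, time = 27
  J4 runs 2 units, time = 29
  J1 runs 2 units, time = 31
  J3 runs 2 units, time = 33
  J4 runs 2 units, time = 35
  J1 runs 2 units, time = 37
  J3 runs 1 units, time = 38
  J4 runs 2 units, time = 40
  J1 runs 2 units, time = 42
  J4 runs 1 units, time = 43
Finish times: [42, 19, 38, 43]
Average turnaround = 142/4 = 35.5

35.5


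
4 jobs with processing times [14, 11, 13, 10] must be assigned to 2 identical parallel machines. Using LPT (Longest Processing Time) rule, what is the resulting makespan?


Sort jobs in decreasing order (LPT): [14, 13, 11, 10]
Assign each job to the least loaded machine:
  Machine 1: jobs [14, 10], load = 24
  Machine 2: jobs [13, 11], load = 24
Makespan = max load = 24

24


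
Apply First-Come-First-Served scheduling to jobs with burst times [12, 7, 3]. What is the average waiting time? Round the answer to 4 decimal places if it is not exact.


FCFS order (as given): [12, 7, 3]
Waiting times:
  Job 1: wait = 0
  Job 2: wait = 12
  Job 3: wait = 19
Sum of waiting times = 31
Average waiting time = 31/3 = 10.3333

10.3333


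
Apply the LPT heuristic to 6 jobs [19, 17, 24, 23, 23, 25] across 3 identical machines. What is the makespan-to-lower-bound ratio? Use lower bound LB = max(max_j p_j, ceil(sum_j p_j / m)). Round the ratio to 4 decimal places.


LPT order: [25, 24, 23, 23, 19, 17]
Machine loads after assignment: [42, 43, 46]
LPT makespan = 46
Lower bound = max(max_job, ceil(total/3)) = max(25, 44) = 44
Ratio = 46 / 44 = 1.0455

1.0455


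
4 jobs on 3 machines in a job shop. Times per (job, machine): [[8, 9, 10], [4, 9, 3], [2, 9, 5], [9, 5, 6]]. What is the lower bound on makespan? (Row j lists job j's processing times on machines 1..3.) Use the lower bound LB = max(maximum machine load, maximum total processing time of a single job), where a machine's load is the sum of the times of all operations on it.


Machine loads:
  Machine 1: 8 + 4 + 2 + 9 = 23
  Machine 2: 9 + 9 + 9 + 5 = 32
  Machine 3: 10 + 3 + 5 + 6 = 24
Max machine load = 32
Job totals:
  Job 1: 27
  Job 2: 16
  Job 3: 16
  Job 4: 20
Max job total = 27
Lower bound = max(32, 27) = 32

32


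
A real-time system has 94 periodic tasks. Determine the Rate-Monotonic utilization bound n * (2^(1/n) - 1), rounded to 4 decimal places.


Compute 2^(1/94) = 1.0074011604
Subtract 1: 1.0074011604 - 1 = 0.0074011604
Multiply by n: 94 * 0.0074011604 = 0.6957090776
Round to 4 dp: 0.6957

0.6957


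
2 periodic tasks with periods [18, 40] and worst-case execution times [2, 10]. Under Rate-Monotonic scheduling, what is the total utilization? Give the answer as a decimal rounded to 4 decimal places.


Compute individual utilizations (exact fractions):
  Task 1: C/T = 2/18 = 1/9 (approx. 0.1111)
  Task 2: C/T = 10/40 = 1/4 (approx. 0.25)
Total utilization U = 1/9 + 1/4 = 13/36
Rounded to 4 decimal places: U = 0.3611
RM (Liu & Layland) bound for 2 tasks = 0.828427; compare with U = 13/36 (approx. 0.361111)
U <= bound, so schedulable by RM sufficient condition.

0.3611


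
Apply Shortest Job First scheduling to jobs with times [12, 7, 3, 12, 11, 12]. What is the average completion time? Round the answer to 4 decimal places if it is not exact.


SJF order (ascending): [3, 7, 11, 12, 12, 12]
Completion times:
  Job 1: burst=3, C=3
  Job 2: burst=7, C=10
  Job 3: burst=11, C=21
  Job 4: burst=12, C=33
  Job 5: burst=12, C=45
  Job 6: burst=12, C=57
Average completion = 169/6 = 28.1667

28.1667


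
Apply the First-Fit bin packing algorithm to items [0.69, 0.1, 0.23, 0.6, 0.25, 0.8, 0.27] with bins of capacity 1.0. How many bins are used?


Place items sequentially using First-Fit:
  Item 0.69 -> new Bin 1
  Item 0.1 -> Bin 1 (now 0.79)
  Item 0.23 -> new Bin 2
  Item 0.6 -> Bin 2 (now 0.83)
  Item 0.25 -> new Bin 3
  Item 0.8 -> new Bin 4
  Item 0.27 -> Bin 3 (now 0.52)
Total bins used = 4

4


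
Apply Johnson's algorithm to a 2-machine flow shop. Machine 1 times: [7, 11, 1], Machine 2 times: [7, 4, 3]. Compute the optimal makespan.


Apply Johnson's rule:
  Group 1 (a <= b): [(3, 1, 3), (1, 7, 7)]
  Group 2 (a > b): [(2, 11, 4)]
Optimal job order: [3, 1, 2]
Schedule:
  Job 3: M1 done at 1, M2 done at 4
  Job 1: M1 done at 8, M2 done at 15
  Job 2: M1 done at 19, M2 done at 23
Makespan = 23

23


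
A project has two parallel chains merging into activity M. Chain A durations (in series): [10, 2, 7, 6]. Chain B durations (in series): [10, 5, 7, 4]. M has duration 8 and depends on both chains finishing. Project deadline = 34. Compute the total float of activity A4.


Forward pass: ES(A4) = sum of predecessors on chain A = 19
EF = ES + duration = 19 + 6 = 25
Backward pass: LF(M) = deadline = 34; LS(M) = 34 - 8 = 26
LF(A4) = LS(M) - sum(successors on chain A) = 26 - 0 = 26
LS = LF - duration = 26 - 6 = 20
Total float = LS - ES = 20 - 19 = 1

1


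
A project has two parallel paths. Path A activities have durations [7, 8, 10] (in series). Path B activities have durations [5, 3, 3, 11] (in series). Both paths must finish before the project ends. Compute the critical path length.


Path A total = 7 + 8 + 10 = 25
Path B total = 5 + 3 + 3 + 11 = 22
Critical path = longest path = max(25, 22) = 25

25


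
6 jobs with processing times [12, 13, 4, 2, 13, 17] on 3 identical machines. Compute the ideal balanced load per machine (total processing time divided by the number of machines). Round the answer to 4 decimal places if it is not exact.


Total processing time = 12 + 13 + 4 + 2 + 13 + 17 = 61
Number of machines = 3
Ideal balanced load = 61 / 3 = 20.3333

20.3333


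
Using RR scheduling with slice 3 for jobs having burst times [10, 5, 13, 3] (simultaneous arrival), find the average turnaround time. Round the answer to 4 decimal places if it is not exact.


Time quantum = 3
Execution trace:
  J1 runs 3 units, time = 3
  J2 runs 3 units, time = 6
  J3 runs 3 units, time = 9
  J4 runs 3 units, time = 12
  J1 runs 3 units, time = 15
  J2 runs 2 units, time = 17
  J3 runs 3 units, time = 20
  J1 runs 3 units, time = 23
  J3 runs 3 units, time = 26
  J1 runs 1 units, time = 27
  J3 runs 3 units, time = 30
  J3 runs 1 units, time = 31
Finish times: [27, 17, 31, 12]
Average turnaround = 87/4 = 21.75

21.75


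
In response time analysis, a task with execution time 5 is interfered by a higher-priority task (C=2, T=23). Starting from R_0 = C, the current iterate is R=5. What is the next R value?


R_next = C + ceil(R_prev / T_hp) * C_hp
ceil(5 / 23) = ceil(0.2174) = 1
Interference = 1 * 2 = 2
R_next = 5 + 2 = 7

7


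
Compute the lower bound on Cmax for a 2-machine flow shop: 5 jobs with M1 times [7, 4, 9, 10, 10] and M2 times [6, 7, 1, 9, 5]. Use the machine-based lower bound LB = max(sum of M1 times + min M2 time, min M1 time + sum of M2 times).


LB1 = sum(M1 times) + min(M2 times) = 40 + 1 = 41
LB2 = min(M1 times) + sum(M2 times) = 4 + 28 = 32
Lower bound = max(LB1, LB2) = max(41, 32) = 41

41


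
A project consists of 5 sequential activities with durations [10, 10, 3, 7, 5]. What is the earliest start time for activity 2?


Activity 2 starts after activities 1 through 1 complete.
Predecessor durations: [10]
ES = 10 = 10

10


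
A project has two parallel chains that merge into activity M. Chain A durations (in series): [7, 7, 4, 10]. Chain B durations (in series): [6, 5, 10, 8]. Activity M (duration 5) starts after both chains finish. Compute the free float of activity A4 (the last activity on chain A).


ES(A4) = sum of predecessors on chain A = 18
EF(A4) = ES + duration = 18 + 10 = 28
Successor of A4 is M. ES(M) = max(sum(A), sum(B)) = max(28, 29) = 29
Free float = ES(successor) - EF(current) = 29 - 28 = 1

1


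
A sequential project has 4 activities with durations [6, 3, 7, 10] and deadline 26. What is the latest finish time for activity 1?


LF(activity 1) = deadline - sum of successor durations
Successors: activities 2 through 4 with durations [3, 7, 10]
Sum of successor durations = 20
LF = 26 - 20 = 6

6


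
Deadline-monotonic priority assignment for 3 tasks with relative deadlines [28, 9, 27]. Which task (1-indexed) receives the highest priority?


Sort tasks by relative deadline (ascending):
  Task 2: deadline = 9
  Task 3: deadline = 27
  Task 1: deadline = 28
Priority order (highest first): [2, 3, 1]
Highest priority task = 2

2


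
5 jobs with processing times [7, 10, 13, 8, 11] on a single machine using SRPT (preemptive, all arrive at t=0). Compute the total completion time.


Since all jobs arrive at t=0, SRPT equals SPT ordering.
SPT order: [7, 8, 10, 11, 13]
Completion times:
  Job 1: p=7, C=7
  Job 2: p=8, C=15
  Job 3: p=10, C=25
  Job 4: p=11, C=36
  Job 5: p=13, C=49
Total completion time = 7 + 15 + 25 + 36 + 49 = 132

132


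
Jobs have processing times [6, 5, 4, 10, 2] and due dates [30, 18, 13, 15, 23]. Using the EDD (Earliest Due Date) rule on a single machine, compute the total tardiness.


Sort by due date (EDD order): [(4, 13), (10, 15), (5, 18), (2, 23), (6, 30)]
Compute completion times and tardiness:
  Job 1: p=4, d=13, C=4, tardiness=max(0,4-13)=0
  Job 2: p=10, d=15, C=14, tardiness=max(0,14-15)=0
  Job 3: p=5, d=18, C=19, tardiness=max(0,19-18)=1
  Job 4: p=2, d=23, C=21, tardiness=max(0,21-23)=0
  Job 5: p=6, d=30, C=27, tardiness=max(0,27-30)=0
Total tardiness = 1

1


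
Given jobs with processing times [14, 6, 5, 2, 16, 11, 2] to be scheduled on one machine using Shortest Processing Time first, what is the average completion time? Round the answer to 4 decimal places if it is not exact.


Sort jobs by processing time (SPT order): [2, 2, 5, 6, 11, 14, 16]
Compute completion times sequentially:
  Job 1: processing = 2, completes at 2
  Job 2: processing = 2, completes at 4
  Job 3: processing = 5, completes at 9
  Job 4: processing = 6, completes at 15
  Job 5: processing = 11, completes at 26
  Job 6: processing = 14, completes at 40
  Job 7: processing = 16, completes at 56
Sum of completion times = 152
Average completion time = 152/7 = 21.7143

21.7143


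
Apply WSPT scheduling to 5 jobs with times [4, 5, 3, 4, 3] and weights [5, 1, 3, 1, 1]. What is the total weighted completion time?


Compute p/w ratios and sort ascending (WSPT): [(4, 5), (3, 3), (3, 1), (4, 1), (5, 1)]
Compute weighted completion times:
  Job (p=4,w=5): C=4, w*C=5*4=20
  Job (p=3,w=3): C=7, w*C=3*7=21
  Job (p=3,w=1): C=10, w*C=1*10=10
  Job (p=4,w=1): C=14, w*C=1*14=14
  Job (p=5,w=1): C=19, w*C=1*19=19
Total weighted completion time = 84

84


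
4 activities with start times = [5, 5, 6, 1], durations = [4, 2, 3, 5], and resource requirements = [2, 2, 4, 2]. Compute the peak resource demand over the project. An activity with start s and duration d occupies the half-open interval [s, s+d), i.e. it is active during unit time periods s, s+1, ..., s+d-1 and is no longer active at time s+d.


Each activity i is active on [start_i, start_i + duration_i).
Compute total resource usage per time slot:
  t=0: active resources = [], total = 0
  t=1: active resources = [2], total = 2
  t=2: active resources = [2], total = 2
  t=3: active resources = [2], total = 2
  t=4: active resources = [2], total = 2
  t=5: active resources = [2, 2, 2], total = 6
  t=6: active resources = [2, 2, 4], total = 8
  t=7: active resources = [2, 4], total = 6
  t=8: active resources = [2, 4], total = 6
Peak resource demand = 8

8


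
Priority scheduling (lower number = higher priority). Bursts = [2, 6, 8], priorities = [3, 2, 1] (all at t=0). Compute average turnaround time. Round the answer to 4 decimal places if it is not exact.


Sort by priority (ascending = highest first):
Order: [(1, 8), (2, 6), (3, 2)]
Completion times:
  Priority 1, burst=8, C=8
  Priority 2, burst=6, C=14
  Priority 3, burst=2, C=16
Average turnaround = 38/3 = 12.6667

12.6667


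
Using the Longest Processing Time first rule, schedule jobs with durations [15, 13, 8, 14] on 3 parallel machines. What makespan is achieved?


Sort jobs in decreasing order (LPT): [15, 14, 13, 8]
Assign each job to the least loaded machine:
  Machine 1: jobs [15], load = 15
  Machine 2: jobs [14], load = 14
  Machine 3: jobs [13, 8], load = 21
Makespan = max load = 21

21


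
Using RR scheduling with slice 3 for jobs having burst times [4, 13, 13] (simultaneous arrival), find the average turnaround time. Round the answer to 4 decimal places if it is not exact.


Time quantum = 3
Execution trace:
  J1 runs 3 units, time = 3
  J2 runs 3 units, time = 6
  J3 runs 3 units, time = 9
  J1 runs 1 units, time = 10
  J2 runs 3 units, time = 13
  J3 runs 3 units, time = 16
  J2 runs 3 units, time = 19
  J3 runs 3 units, time = 22
  J2 runs 3 units, time = 25
  J3 runs 3 units, time = 28
  J2 runs 1 units, time = 29
  J3 runs 1 units, time = 30
Finish times: [10, 29, 30]
Average turnaround = 69/3 = 23.0

23.0


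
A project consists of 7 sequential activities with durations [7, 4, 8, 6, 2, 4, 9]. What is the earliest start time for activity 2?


Activity 2 starts after activities 1 through 1 complete.
Predecessor durations: [7]
ES = 7 = 7

7


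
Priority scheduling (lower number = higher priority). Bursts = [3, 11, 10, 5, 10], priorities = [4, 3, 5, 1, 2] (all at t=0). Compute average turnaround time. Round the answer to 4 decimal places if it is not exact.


Sort by priority (ascending = highest first):
Order: [(1, 5), (2, 10), (3, 11), (4, 3), (5, 10)]
Completion times:
  Priority 1, burst=5, C=5
  Priority 2, burst=10, C=15
  Priority 3, burst=11, C=26
  Priority 4, burst=3, C=29
  Priority 5, burst=10, C=39
Average turnaround = 114/5 = 22.8

22.8


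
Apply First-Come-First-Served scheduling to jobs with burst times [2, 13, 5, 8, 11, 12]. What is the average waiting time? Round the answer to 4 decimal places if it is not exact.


FCFS order (as given): [2, 13, 5, 8, 11, 12]
Waiting times:
  Job 1: wait = 0
  Job 2: wait = 2
  Job 3: wait = 15
  Job 4: wait = 20
  Job 5: wait = 28
  Job 6: wait = 39
Sum of waiting times = 104
Average waiting time = 104/6 = 17.3333

17.3333


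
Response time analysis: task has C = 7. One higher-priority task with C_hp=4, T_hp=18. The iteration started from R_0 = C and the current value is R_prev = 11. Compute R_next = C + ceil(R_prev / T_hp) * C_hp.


R_next = C + ceil(R_prev / T_hp) * C_hp
ceil(11 / 18) = ceil(0.6111) = 1
Interference = 1 * 4 = 4
R_next = 7 + 4 = 11
R_next = R_prev, so the iteration has converged (response time = 11).

11


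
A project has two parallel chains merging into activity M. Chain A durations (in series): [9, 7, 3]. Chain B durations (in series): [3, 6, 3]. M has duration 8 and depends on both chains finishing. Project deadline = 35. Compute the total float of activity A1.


Forward pass: ES(A1) = sum of predecessors on chain A = 0
EF = ES + duration = 0 + 9 = 9
Backward pass: LF(M) = deadline = 35; LS(M) = 35 - 8 = 27
LF(A1) = LS(M) - sum(successors on chain A) = 27 - 10 = 17
LS = LF - duration = 17 - 9 = 8
Total float = LS - ES = 8 - 0 = 8

8


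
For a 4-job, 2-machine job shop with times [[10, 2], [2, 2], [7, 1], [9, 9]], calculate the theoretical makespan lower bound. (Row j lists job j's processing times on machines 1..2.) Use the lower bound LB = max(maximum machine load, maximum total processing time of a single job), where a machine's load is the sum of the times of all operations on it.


Machine loads:
  Machine 1: 10 + 2 + 7 + 9 = 28
  Machine 2: 2 + 2 + 1 + 9 = 14
Max machine load = 28
Job totals:
  Job 1: 12
  Job 2: 4
  Job 3: 8
  Job 4: 18
Max job total = 18
Lower bound = max(28, 18) = 28

28


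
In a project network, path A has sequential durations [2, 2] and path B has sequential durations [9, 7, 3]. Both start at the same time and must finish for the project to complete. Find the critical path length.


Path A total = 2 + 2 = 4
Path B total = 9 + 7 + 3 = 19
Critical path = longest path = max(4, 19) = 19

19


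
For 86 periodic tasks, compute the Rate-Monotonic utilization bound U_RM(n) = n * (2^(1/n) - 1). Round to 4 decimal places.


Compute 2^(1/86) = 1.0080924190
Subtract 1: 1.0080924190 - 1 = 0.0080924190
Multiply by n: 86 * 0.0080924190 = 0.6959480340
Round to 4 dp: 0.6959

0.6959


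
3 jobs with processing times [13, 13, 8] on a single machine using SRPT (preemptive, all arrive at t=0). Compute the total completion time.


Since all jobs arrive at t=0, SRPT equals SPT ordering.
SPT order: [8, 13, 13]
Completion times:
  Job 1: p=8, C=8
  Job 2: p=13, C=21
  Job 3: p=13, C=34
Total completion time = 8 + 21 + 34 = 63

63


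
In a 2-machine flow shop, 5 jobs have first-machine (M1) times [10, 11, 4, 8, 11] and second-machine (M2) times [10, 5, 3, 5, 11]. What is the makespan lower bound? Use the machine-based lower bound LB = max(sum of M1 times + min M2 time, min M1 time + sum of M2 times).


LB1 = sum(M1 times) + min(M2 times) = 44 + 3 = 47
LB2 = min(M1 times) + sum(M2 times) = 4 + 34 = 38
Lower bound = max(LB1, LB2) = max(47, 38) = 47

47


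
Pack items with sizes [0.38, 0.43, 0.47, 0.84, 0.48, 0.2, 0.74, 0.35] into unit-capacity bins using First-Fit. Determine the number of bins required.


Place items sequentially using First-Fit:
  Item 0.38 -> new Bin 1
  Item 0.43 -> Bin 1 (now 0.81)
  Item 0.47 -> new Bin 2
  Item 0.84 -> new Bin 3
  Item 0.48 -> Bin 2 (now 0.95)
  Item 0.2 -> new Bin 4
  Item 0.74 -> Bin 4 (now 0.94)
  Item 0.35 -> new Bin 5
Total bins used = 5

5


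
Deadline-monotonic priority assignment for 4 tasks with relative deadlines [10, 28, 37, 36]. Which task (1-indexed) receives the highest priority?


Sort tasks by relative deadline (ascending):
  Task 1: deadline = 10
  Task 2: deadline = 28
  Task 4: deadline = 36
  Task 3: deadline = 37
Priority order (highest first): [1, 2, 4, 3]
Highest priority task = 1

1


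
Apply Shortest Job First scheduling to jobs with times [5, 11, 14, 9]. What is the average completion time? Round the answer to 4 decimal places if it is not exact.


SJF order (ascending): [5, 9, 11, 14]
Completion times:
  Job 1: burst=5, C=5
  Job 2: burst=9, C=14
  Job 3: burst=11, C=25
  Job 4: burst=14, C=39
Average completion = 83/4 = 20.75

20.75


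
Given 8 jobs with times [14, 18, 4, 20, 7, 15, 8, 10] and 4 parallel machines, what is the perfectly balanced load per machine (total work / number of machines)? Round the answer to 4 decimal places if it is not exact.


Total processing time = 14 + 18 + 4 + 20 + 7 + 15 + 8 + 10 = 96
Number of machines = 4
Ideal balanced load = 96 / 4 = 24.0

24.0


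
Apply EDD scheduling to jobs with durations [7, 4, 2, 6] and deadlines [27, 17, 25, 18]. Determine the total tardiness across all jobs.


Sort by due date (EDD order): [(4, 17), (6, 18), (2, 25), (7, 27)]
Compute completion times and tardiness:
  Job 1: p=4, d=17, C=4, tardiness=max(0,4-17)=0
  Job 2: p=6, d=18, C=10, tardiness=max(0,10-18)=0
  Job 3: p=2, d=25, C=12, tardiness=max(0,12-25)=0
  Job 4: p=7, d=27, C=19, tardiness=max(0,19-27)=0
Total tardiness = 0

0


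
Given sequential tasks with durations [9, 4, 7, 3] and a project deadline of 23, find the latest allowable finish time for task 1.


LF(activity 1) = deadline - sum of successor durations
Successors: activities 2 through 4 with durations [4, 7, 3]
Sum of successor durations = 14
LF = 23 - 14 = 9

9


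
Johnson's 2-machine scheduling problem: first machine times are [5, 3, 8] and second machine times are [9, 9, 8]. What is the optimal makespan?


Apply Johnson's rule:
  Group 1 (a <= b): [(2, 3, 9), (1, 5, 9), (3, 8, 8)]
  Group 2 (a > b): []
Optimal job order: [2, 1, 3]
Schedule:
  Job 2: M1 done at 3, M2 done at 12
  Job 1: M1 done at 8, M2 done at 21
  Job 3: M1 done at 16, M2 done at 29
Makespan = 29

29


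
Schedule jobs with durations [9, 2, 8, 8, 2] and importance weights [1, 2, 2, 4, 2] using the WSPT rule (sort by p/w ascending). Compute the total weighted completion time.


Compute p/w ratios and sort ascending (WSPT): [(2, 2), (2, 2), (8, 4), (8, 2), (9, 1)]
Compute weighted completion times:
  Job (p=2,w=2): C=2, w*C=2*2=4
  Job (p=2,w=2): C=4, w*C=2*4=8
  Job (p=8,w=4): C=12, w*C=4*12=48
  Job (p=8,w=2): C=20, w*C=2*20=40
  Job (p=9,w=1): C=29, w*C=1*29=29
Total weighted completion time = 129

129


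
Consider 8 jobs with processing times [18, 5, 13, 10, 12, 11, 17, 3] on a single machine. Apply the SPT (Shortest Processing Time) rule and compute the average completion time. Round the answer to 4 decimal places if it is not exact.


Sort jobs by processing time (SPT order): [3, 5, 10, 11, 12, 13, 17, 18]
Compute completion times sequentially:
  Job 1: processing = 3, completes at 3
  Job 2: processing = 5, completes at 8
  Job 3: processing = 10, completes at 18
  Job 4: processing = 11, completes at 29
  Job 5: processing = 12, completes at 41
  Job 6: processing = 13, completes at 54
  Job 7: processing = 17, completes at 71
  Job 8: processing = 18, completes at 89
Sum of completion times = 313
Average completion time = 313/8 = 39.125

39.125


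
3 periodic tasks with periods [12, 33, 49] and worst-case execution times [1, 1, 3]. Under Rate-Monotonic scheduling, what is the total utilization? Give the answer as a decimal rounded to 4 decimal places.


Compute individual utilizations (exact fractions):
  Task 1: C/T = 1/12 (approx. 0.0833)
  Task 2: C/T = 1/33 (approx. 0.0303)
  Task 3: C/T = 3/49 (approx. 0.0612)
Total utilization U = 1/12 + 1/33 + 3/49 = 377/2156
Rounded to 4 decimal places: U = 0.1749
RM (Liu & Layland) bound for 3 tasks = 0.779763; compare with U = 377/2156 (approx. 0.174861)
U <= bound, so schedulable by RM sufficient condition.

0.1749


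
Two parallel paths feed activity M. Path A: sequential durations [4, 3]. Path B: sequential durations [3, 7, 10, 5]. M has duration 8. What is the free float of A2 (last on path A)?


ES(A2) = sum of predecessors on chain A = 4
EF(A2) = ES + duration = 4 + 3 = 7
Successor of A2 is M. ES(M) = max(sum(A), sum(B)) = max(7, 25) = 25
Free float = ES(successor) - EF(current) = 25 - 7 = 18

18


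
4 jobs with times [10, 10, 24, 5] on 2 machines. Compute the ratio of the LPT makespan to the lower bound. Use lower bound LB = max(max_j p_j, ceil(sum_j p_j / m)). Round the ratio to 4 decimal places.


LPT order: [24, 10, 10, 5]
Machine loads after assignment: [24, 25]
LPT makespan = 25
Lower bound = max(max_job, ceil(total/2)) = max(24, 25) = 25
Ratio = 25 / 25 = 1.0

1.0


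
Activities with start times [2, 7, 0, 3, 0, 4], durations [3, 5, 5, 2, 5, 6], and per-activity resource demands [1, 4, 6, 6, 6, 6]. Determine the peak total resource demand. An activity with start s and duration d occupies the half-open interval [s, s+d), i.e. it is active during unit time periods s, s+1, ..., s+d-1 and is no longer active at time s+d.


Each activity i is active on [start_i, start_i + duration_i).
Compute total resource usage per time slot:
  t=0: active resources = [6, 6], total = 12
  t=1: active resources = [6, 6], total = 12
  t=2: active resources = [1, 6, 6], total = 13
  t=3: active resources = [1, 6, 6, 6], total = 19
  t=4: active resources = [1, 6, 6, 6, 6], total = 25
  t=5: active resources = [6], total = 6
  t=6: active resources = [6], total = 6
  t=7: active resources = [4, 6], total = 10
  t=8: active resources = [4, 6], total = 10
  t=9: active resources = [4, 6], total = 10
  t=10: active resources = [4], total = 4
  t=11: active resources = [4], total = 4
Peak resource demand = 25

25


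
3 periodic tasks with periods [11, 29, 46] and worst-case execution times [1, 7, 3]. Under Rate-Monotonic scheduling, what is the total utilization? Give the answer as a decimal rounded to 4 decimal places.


Compute individual utilizations (exact fractions):
  Task 1: C/T = 1/11 (approx. 0.0909)
  Task 2: C/T = 7/29 (approx. 0.2414)
  Task 3: C/T = 3/46 (approx. 0.0652)
Total utilization U = 1/11 + 7/29 + 3/46 = 5833/14674
Rounded to 4 decimal places: U = 0.3975
RM (Liu & Layland) bound for 3 tasks = 0.779763; compare with U = 5833/14674 (approx. 0.397506)
U <= bound, so schedulable by RM sufficient condition.

0.3975


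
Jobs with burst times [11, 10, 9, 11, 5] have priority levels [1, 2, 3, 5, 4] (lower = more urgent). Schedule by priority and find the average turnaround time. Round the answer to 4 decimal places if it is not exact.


Sort by priority (ascending = highest first):
Order: [(1, 11), (2, 10), (3, 9), (4, 5), (5, 11)]
Completion times:
  Priority 1, burst=11, C=11
  Priority 2, burst=10, C=21
  Priority 3, burst=9, C=30
  Priority 4, burst=5, C=35
  Priority 5, burst=11, C=46
Average turnaround = 143/5 = 28.6

28.6


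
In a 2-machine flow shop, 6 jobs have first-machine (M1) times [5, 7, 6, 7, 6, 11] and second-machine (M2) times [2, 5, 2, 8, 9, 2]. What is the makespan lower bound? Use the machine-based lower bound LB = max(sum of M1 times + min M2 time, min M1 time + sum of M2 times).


LB1 = sum(M1 times) + min(M2 times) = 42 + 2 = 44
LB2 = min(M1 times) + sum(M2 times) = 5 + 28 = 33
Lower bound = max(LB1, LB2) = max(44, 33) = 44

44


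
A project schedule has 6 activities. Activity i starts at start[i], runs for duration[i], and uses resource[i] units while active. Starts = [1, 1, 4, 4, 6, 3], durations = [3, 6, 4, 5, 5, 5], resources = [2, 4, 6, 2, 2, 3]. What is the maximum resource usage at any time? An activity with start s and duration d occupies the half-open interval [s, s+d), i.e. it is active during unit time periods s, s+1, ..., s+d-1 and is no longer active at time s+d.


Each activity i is active on [start_i, start_i + duration_i).
Compute total resource usage per time slot:
  t=0: active resources = [], total = 0
  t=1: active resources = [2, 4], total = 6
  t=2: active resources = [2, 4], total = 6
  t=3: active resources = [2, 4, 3], total = 9
  t=4: active resources = [4, 6, 2, 3], total = 15
  t=5: active resources = [4, 6, 2, 3], total = 15
  t=6: active resources = [4, 6, 2, 2, 3], total = 17
  t=7: active resources = [6, 2, 2, 3], total = 13
  t=8: active resources = [2, 2], total = 4
  t=9: active resources = [2], total = 2
  t=10: active resources = [2], total = 2
Peak resource demand = 17

17


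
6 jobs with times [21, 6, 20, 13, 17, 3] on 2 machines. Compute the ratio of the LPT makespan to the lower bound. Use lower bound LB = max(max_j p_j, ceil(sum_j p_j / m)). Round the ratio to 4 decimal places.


LPT order: [21, 20, 17, 13, 6, 3]
Machine loads after assignment: [40, 40]
LPT makespan = 40
Lower bound = max(max_job, ceil(total/2)) = max(21, 40) = 40
Ratio = 40 / 40 = 1.0

1.0


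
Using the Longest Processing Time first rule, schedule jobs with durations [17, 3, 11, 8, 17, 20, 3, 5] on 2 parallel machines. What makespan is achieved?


Sort jobs in decreasing order (LPT): [20, 17, 17, 11, 8, 5, 3, 3]
Assign each job to the least loaded machine:
  Machine 1: jobs [20, 11, 8, 3], load = 42
  Machine 2: jobs [17, 17, 5, 3], load = 42
Makespan = max load = 42

42


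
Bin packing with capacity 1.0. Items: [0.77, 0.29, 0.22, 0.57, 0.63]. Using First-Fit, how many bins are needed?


Place items sequentially using First-Fit:
  Item 0.77 -> new Bin 1
  Item 0.29 -> new Bin 2
  Item 0.22 -> Bin 1 (now 0.99)
  Item 0.57 -> Bin 2 (now 0.86)
  Item 0.63 -> new Bin 3
Total bins used = 3

3


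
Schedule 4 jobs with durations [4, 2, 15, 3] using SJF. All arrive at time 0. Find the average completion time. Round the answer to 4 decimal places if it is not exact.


SJF order (ascending): [2, 3, 4, 15]
Completion times:
  Job 1: burst=2, C=2
  Job 2: burst=3, C=5
  Job 3: burst=4, C=9
  Job 4: burst=15, C=24
Average completion = 40/4 = 10.0

10.0


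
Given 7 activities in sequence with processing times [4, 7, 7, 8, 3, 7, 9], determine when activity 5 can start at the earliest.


Activity 5 starts after activities 1 through 4 complete.
Predecessor durations: [4, 7, 7, 8]
ES = 4 + 7 + 7 + 8 = 26

26


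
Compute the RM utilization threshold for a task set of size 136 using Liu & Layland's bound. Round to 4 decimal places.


Compute 2^(1/136) = 1.0051096806
Subtract 1: 1.0051096806 - 1 = 0.0051096806
Multiply by n: 136 * 0.0051096806 = 0.6949165616
Round to 4 dp: 0.6949

0.6949


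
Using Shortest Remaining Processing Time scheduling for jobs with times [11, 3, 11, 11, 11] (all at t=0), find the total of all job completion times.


Since all jobs arrive at t=0, SRPT equals SPT ordering.
SPT order: [3, 11, 11, 11, 11]
Completion times:
  Job 1: p=3, C=3
  Job 2: p=11, C=14
  Job 3: p=11, C=25
  Job 4: p=11, C=36
  Job 5: p=11, C=47
Total completion time = 3 + 14 + 25 + 36 + 47 = 125

125


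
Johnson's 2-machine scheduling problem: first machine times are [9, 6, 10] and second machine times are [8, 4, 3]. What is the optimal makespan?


Apply Johnson's rule:
  Group 1 (a <= b): []
  Group 2 (a > b): [(1, 9, 8), (2, 6, 4), (3, 10, 3)]
Optimal job order: [1, 2, 3]
Schedule:
  Job 1: M1 done at 9, M2 done at 17
  Job 2: M1 done at 15, M2 done at 21
  Job 3: M1 done at 25, M2 done at 28
Makespan = 28

28


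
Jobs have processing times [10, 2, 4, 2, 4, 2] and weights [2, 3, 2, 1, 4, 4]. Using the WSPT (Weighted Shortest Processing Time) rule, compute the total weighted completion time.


Compute p/w ratios and sort ascending (WSPT): [(2, 4), (2, 3), (4, 4), (4, 2), (2, 1), (10, 2)]
Compute weighted completion times:
  Job (p=2,w=4): C=2, w*C=4*2=8
  Job (p=2,w=3): C=4, w*C=3*4=12
  Job (p=4,w=4): C=8, w*C=4*8=32
  Job (p=4,w=2): C=12, w*C=2*12=24
  Job (p=2,w=1): C=14, w*C=1*14=14
  Job (p=10,w=2): C=24, w*C=2*24=48
Total weighted completion time = 138

138


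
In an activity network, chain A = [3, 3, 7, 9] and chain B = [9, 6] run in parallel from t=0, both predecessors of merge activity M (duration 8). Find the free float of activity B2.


ES(B2) = sum of predecessors on chain B = 9
EF(B2) = ES + duration = 9 + 6 = 15
Successor of B2 is M. ES(M) = max(sum(A), sum(B)) = max(22, 15) = 22
Free float = ES(successor) - EF(current) = 22 - 15 = 7

7


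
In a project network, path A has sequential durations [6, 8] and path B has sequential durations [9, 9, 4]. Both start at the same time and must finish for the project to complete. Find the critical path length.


Path A total = 6 + 8 = 14
Path B total = 9 + 9 + 4 = 22
Critical path = longest path = max(14, 22) = 22

22


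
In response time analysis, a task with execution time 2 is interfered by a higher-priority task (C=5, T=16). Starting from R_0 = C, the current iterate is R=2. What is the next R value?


R_next = C + ceil(R_prev / T_hp) * C_hp
ceil(2 / 16) = ceil(0.125) = 1
Interference = 1 * 5 = 5
R_next = 2 + 5 = 7

7


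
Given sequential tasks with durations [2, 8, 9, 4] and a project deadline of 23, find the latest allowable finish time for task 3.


LF(activity 3) = deadline - sum of successor durations
Successors: activities 4 through 4 with durations [4]
Sum of successor durations = 4
LF = 23 - 4 = 19

19


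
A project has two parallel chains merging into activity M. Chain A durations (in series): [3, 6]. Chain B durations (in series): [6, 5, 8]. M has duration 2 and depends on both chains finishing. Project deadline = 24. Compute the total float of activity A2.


Forward pass: ES(A2) = sum of predecessors on chain A = 3
EF = ES + duration = 3 + 6 = 9
Backward pass: LF(M) = deadline = 24; LS(M) = 24 - 2 = 22
LF(A2) = LS(M) - sum(successors on chain A) = 22 - 0 = 22
LS = LF - duration = 22 - 6 = 16
Total float = LS - ES = 16 - 3 = 13

13


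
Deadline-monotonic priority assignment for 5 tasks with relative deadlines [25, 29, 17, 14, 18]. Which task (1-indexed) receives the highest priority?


Sort tasks by relative deadline (ascending):
  Task 4: deadline = 14
  Task 3: deadline = 17
  Task 5: deadline = 18
  Task 1: deadline = 25
  Task 2: deadline = 29
Priority order (highest first): [4, 3, 5, 1, 2]
Highest priority task = 4

4


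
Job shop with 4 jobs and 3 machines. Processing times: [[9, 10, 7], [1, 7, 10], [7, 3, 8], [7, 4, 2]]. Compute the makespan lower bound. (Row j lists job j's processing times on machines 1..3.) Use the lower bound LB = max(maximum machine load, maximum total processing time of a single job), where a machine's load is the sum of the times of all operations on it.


Machine loads:
  Machine 1: 9 + 1 + 7 + 7 = 24
  Machine 2: 10 + 7 + 3 + 4 = 24
  Machine 3: 7 + 10 + 8 + 2 = 27
Max machine load = 27
Job totals:
  Job 1: 26
  Job 2: 18
  Job 3: 18
  Job 4: 13
Max job total = 26
Lower bound = max(27, 26) = 27

27


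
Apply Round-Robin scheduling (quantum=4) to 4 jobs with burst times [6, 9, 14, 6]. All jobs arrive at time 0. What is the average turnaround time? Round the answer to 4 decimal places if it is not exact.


Time quantum = 4
Execution trace:
  J1 runs 4 units, time = 4
  J2 runs 4 units, time = 8
  J3 runs 4 units, time = 12
  J4 runs 4 units, time = 16
  J1 runs 2 units, time = 18
  J2 runs 4 units, time = 22
  J3 runs 4 units, time = 26
  J4 runs 2 units, time = 28
  J2 runs 1 units, time = 29
  J3 runs 4 units, time = 33
  J3 runs 2 units, time = 35
Finish times: [18, 29, 35, 28]
Average turnaround = 110/4 = 27.5

27.5


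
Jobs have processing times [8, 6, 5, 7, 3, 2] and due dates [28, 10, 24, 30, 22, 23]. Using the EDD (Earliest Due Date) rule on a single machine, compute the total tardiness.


Sort by due date (EDD order): [(6, 10), (3, 22), (2, 23), (5, 24), (8, 28), (7, 30)]
Compute completion times and tardiness:
  Job 1: p=6, d=10, C=6, tardiness=max(0,6-10)=0
  Job 2: p=3, d=22, C=9, tardiness=max(0,9-22)=0
  Job 3: p=2, d=23, C=11, tardiness=max(0,11-23)=0
  Job 4: p=5, d=24, C=16, tardiness=max(0,16-24)=0
  Job 5: p=8, d=28, C=24, tardiness=max(0,24-28)=0
  Job 6: p=7, d=30, C=31, tardiness=max(0,31-30)=1
Total tardiness = 1

1


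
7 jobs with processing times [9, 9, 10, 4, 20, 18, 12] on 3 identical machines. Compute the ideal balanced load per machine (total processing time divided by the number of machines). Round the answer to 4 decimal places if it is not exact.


Total processing time = 9 + 9 + 10 + 4 + 20 + 18 + 12 = 82
Number of machines = 3
Ideal balanced load = 82 / 3 = 27.3333

27.3333


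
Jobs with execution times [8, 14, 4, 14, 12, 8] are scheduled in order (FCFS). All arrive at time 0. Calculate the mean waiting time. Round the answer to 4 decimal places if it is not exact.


FCFS order (as given): [8, 14, 4, 14, 12, 8]
Waiting times:
  Job 1: wait = 0
  Job 2: wait = 8
  Job 3: wait = 22
  Job 4: wait = 26
  Job 5: wait = 40
  Job 6: wait = 52
Sum of waiting times = 148
Average waiting time = 148/6 = 24.6667

24.6667


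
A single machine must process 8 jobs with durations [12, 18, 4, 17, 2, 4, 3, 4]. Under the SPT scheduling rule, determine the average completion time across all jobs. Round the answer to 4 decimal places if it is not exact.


Sort jobs by processing time (SPT order): [2, 3, 4, 4, 4, 12, 17, 18]
Compute completion times sequentially:
  Job 1: processing = 2, completes at 2
  Job 2: processing = 3, completes at 5
  Job 3: processing = 4, completes at 9
  Job 4: processing = 4, completes at 13
  Job 5: processing = 4, completes at 17
  Job 6: processing = 12, completes at 29
  Job 7: processing = 17, completes at 46
  Job 8: processing = 18, completes at 64
Sum of completion times = 185
Average completion time = 185/8 = 23.125

23.125


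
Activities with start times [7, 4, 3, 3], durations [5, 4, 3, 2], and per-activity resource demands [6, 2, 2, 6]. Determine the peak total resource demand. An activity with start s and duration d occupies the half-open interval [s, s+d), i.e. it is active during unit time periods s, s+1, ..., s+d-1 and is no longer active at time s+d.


Each activity i is active on [start_i, start_i + duration_i).
Compute total resource usage per time slot:
  t=0: active resources = [], total = 0
  t=1: active resources = [], total = 0
  t=2: active resources = [], total = 0
  t=3: active resources = [2, 6], total = 8
  t=4: active resources = [2, 2, 6], total = 10
  t=5: active resources = [2, 2], total = 4
  t=6: active resources = [2], total = 2
  t=7: active resources = [6, 2], total = 8
  t=8: active resources = [6], total = 6
  t=9: active resources = [6], total = 6
  t=10: active resources = [6], total = 6
  t=11: active resources = [6], total = 6
Peak resource demand = 10

10


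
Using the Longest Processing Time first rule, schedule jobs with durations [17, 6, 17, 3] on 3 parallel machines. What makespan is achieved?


Sort jobs in decreasing order (LPT): [17, 17, 6, 3]
Assign each job to the least loaded machine:
  Machine 1: jobs [17], load = 17
  Machine 2: jobs [17], load = 17
  Machine 3: jobs [6, 3], load = 9
Makespan = max load = 17

17


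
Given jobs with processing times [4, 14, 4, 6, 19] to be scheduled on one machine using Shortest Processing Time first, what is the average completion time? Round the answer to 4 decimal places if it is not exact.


Sort jobs by processing time (SPT order): [4, 4, 6, 14, 19]
Compute completion times sequentially:
  Job 1: processing = 4, completes at 4
  Job 2: processing = 4, completes at 8
  Job 3: processing = 6, completes at 14
  Job 4: processing = 14, completes at 28
  Job 5: processing = 19, completes at 47
Sum of completion times = 101
Average completion time = 101/5 = 20.2

20.2
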